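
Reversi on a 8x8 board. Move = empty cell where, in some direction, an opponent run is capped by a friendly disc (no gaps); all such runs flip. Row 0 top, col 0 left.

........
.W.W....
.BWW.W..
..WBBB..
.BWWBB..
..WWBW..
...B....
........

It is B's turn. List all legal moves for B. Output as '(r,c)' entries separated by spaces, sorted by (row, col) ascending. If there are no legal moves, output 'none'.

Answer: (0,0) (0,1) (0,3) (1,2) (1,4) (1,5) (1,6) (2,4) (3,1) (5,1) (5,6) (6,1) (6,2) (6,5) (6,6)

Derivation:
(0,0): flips 2 -> legal
(0,1): flips 1 -> legal
(0,2): no bracket -> illegal
(0,3): flips 2 -> legal
(0,4): no bracket -> illegal
(1,0): no bracket -> illegal
(1,2): flips 1 -> legal
(1,4): flips 2 -> legal
(1,5): flips 1 -> legal
(1,6): flips 1 -> legal
(2,0): no bracket -> illegal
(2,4): flips 2 -> legal
(2,6): no bracket -> illegal
(3,1): flips 1 -> legal
(3,6): no bracket -> illegal
(4,6): no bracket -> illegal
(5,1): flips 3 -> legal
(5,6): flips 1 -> legal
(6,1): flips 2 -> legal
(6,2): flips 1 -> legal
(6,4): no bracket -> illegal
(6,5): flips 1 -> legal
(6,6): flips 1 -> legal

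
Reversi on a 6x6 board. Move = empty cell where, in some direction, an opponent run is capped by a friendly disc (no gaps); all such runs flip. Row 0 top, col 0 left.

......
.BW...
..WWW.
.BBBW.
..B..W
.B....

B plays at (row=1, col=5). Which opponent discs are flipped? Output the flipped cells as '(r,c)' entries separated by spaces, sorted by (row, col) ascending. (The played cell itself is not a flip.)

Dir NW: first cell '.' (not opp) -> no flip
Dir N: first cell '.' (not opp) -> no flip
Dir NE: edge -> no flip
Dir W: first cell '.' (not opp) -> no flip
Dir E: edge -> no flip
Dir SW: opp run (2,4) capped by B -> flip
Dir S: first cell '.' (not opp) -> no flip
Dir SE: edge -> no flip

Answer: (2,4)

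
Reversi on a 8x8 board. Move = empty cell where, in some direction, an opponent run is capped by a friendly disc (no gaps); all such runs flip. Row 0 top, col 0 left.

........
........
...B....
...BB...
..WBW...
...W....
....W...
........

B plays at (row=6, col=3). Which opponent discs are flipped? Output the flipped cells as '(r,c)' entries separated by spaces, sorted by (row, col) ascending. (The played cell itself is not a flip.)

Dir NW: first cell '.' (not opp) -> no flip
Dir N: opp run (5,3) capped by B -> flip
Dir NE: first cell '.' (not opp) -> no flip
Dir W: first cell '.' (not opp) -> no flip
Dir E: opp run (6,4), next='.' -> no flip
Dir SW: first cell '.' (not opp) -> no flip
Dir S: first cell '.' (not opp) -> no flip
Dir SE: first cell '.' (not opp) -> no flip

Answer: (5,3)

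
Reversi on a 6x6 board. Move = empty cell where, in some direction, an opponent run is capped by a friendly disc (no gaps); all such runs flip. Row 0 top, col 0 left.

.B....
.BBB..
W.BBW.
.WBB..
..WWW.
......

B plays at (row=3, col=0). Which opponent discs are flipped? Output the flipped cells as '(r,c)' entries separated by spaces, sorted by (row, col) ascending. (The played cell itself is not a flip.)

Answer: (3,1)

Derivation:
Dir NW: edge -> no flip
Dir N: opp run (2,0), next='.' -> no flip
Dir NE: first cell '.' (not opp) -> no flip
Dir W: edge -> no flip
Dir E: opp run (3,1) capped by B -> flip
Dir SW: edge -> no flip
Dir S: first cell '.' (not opp) -> no flip
Dir SE: first cell '.' (not opp) -> no flip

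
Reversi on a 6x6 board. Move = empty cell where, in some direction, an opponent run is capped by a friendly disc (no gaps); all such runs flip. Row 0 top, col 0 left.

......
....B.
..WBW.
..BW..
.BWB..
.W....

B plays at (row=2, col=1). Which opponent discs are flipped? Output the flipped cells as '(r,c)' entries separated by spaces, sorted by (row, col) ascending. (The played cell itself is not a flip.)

Dir NW: first cell '.' (not opp) -> no flip
Dir N: first cell '.' (not opp) -> no flip
Dir NE: first cell '.' (not opp) -> no flip
Dir W: first cell '.' (not opp) -> no flip
Dir E: opp run (2,2) capped by B -> flip
Dir SW: first cell '.' (not opp) -> no flip
Dir S: first cell '.' (not opp) -> no flip
Dir SE: first cell 'B' (not opp) -> no flip

Answer: (2,2)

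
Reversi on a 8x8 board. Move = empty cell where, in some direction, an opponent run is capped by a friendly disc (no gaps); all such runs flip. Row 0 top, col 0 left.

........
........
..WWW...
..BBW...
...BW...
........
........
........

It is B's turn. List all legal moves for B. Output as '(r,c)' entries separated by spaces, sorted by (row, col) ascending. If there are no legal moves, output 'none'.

(1,1): flips 1 -> legal
(1,2): flips 1 -> legal
(1,3): flips 1 -> legal
(1,4): flips 1 -> legal
(1,5): flips 1 -> legal
(2,1): no bracket -> illegal
(2,5): flips 1 -> legal
(3,1): no bracket -> illegal
(3,5): flips 1 -> legal
(4,5): flips 1 -> legal
(5,3): no bracket -> illegal
(5,4): no bracket -> illegal
(5,5): flips 1 -> legal

Answer: (1,1) (1,2) (1,3) (1,4) (1,5) (2,5) (3,5) (4,5) (5,5)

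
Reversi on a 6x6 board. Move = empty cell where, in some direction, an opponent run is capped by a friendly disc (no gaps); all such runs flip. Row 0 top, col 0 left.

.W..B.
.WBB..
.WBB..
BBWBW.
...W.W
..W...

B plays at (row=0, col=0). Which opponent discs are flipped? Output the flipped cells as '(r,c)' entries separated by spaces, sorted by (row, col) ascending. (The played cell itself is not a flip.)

Answer: (1,1)

Derivation:
Dir NW: edge -> no flip
Dir N: edge -> no flip
Dir NE: edge -> no flip
Dir W: edge -> no flip
Dir E: opp run (0,1), next='.' -> no flip
Dir SW: edge -> no flip
Dir S: first cell '.' (not opp) -> no flip
Dir SE: opp run (1,1) capped by B -> flip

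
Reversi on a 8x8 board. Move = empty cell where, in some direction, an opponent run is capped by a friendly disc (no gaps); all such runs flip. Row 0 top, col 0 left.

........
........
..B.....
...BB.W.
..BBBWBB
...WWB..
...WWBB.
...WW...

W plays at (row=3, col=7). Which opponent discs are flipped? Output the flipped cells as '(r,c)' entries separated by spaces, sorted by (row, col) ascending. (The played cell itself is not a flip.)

Answer: (4,6) (5,5)

Derivation:
Dir NW: first cell '.' (not opp) -> no flip
Dir N: first cell '.' (not opp) -> no flip
Dir NE: edge -> no flip
Dir W: first cell 'W' (not opp) -> no flip
Dir E: edge -> no flip
Dir SW: opp run (4,6) (5,5) capped by W -> flip
Dir S: opp run (4,7), next='.' -> no flip
Dir SE: edge -> no flip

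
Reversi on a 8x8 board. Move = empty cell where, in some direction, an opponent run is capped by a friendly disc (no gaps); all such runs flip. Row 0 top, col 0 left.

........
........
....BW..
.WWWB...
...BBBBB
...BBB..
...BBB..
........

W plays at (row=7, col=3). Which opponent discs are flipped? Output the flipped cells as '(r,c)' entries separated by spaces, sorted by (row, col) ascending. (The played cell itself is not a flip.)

Answer: (4,3) (5,3) (6,3)

Derivation:
Dir NW: first cell '.' (not opp) -> no flip
Dir N: opp run (6,3) (5,3) (4,3) capped by W -> flip
Dir NE: opp run (6,4) (5,5) (4,6), next='.' -> no flip
Dir W: first cell '.' (not opp) -> no flip
Dir E: first cell '.' (not opp) -> no flip
Dir SW: edge -> no flip
Dir S: edge -> no flip
Dir SE: edge -> no flip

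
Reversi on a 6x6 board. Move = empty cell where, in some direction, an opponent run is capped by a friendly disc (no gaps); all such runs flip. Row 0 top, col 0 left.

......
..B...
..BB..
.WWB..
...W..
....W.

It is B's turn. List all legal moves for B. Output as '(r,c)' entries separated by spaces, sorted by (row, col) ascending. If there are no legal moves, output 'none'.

Answer: (3,0) (4,0) (4,1) (4,2) (5,3)

Derivation:
(2,0): no bracket -> illegal
(2,1): no bracket -> illegal
(3,0): flips 2 -> legal
(3,4): no bracket -> illegal
(4,0): flips 1 -> legal
(4,1): flips 1 -> legal
(4,2): flips 1 -> legal
(4,4): no bracket -> illegal
(4,5): no bracket -> illegal
(5,2): no bracket -> illegal
(5,3): flips 1 -> legal
(5,5): no bracket -> illegal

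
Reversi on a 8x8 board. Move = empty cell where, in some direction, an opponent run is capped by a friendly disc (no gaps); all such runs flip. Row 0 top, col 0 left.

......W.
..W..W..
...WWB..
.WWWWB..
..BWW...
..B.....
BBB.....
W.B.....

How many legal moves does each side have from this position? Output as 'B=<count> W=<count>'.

Answer: B=7 W=9

Derivation:
-- B to move --
(0,1): no bracket -> illegal
(0,2): no bracket -> illegal
(0,3): no bracket -> illegal
(0,4): no bracket -> illegal
(0,5): flips 1 -> legal
(0,7): no bracket -> illegal
(1,1): no bracket -> illegal
(1,3): flips 1 -> legal
(1,4): no bracket -> illegal
(1,6): no bracket -> illegal
(1,7): no bracket -> illegal
(2,0): flips 1 -> legal
(2,1): no bracket -> illegal
(2,2): flips 3 -> legal
(2,6): no bracket -> illegal
(3,0): flips 4 -> legal
(4,0): no bracket -> illegal
(4,1): no bracket -> illegal
(4,5): flips 2 -> legal
(5,3): flips 1 -> legal
(5,4): no bracket -> illegal
(5,5): no bracket -> illegal
(7,1): no bracket -> illegal
B mobility = 7
-- W to move --
(1,4): no bracket -> illegal
(1,6): flips 1 -> legal
(2,6): flips 2 -> legal
(3,6): flips 1 -> legal
(4,1): flips 1 -> legal
(4,5): flips 2 -> legal
(4,6): flips 1 -> legal
(5,0): flips 1 -> legal
(5,1): flips 1 -> legal
(5,3): flips 1 -> legal
(6,3): no bracket -> illegal
(7,1): no bracket -> illegal
(7,3): no bracket -> illegal
W mobility = 9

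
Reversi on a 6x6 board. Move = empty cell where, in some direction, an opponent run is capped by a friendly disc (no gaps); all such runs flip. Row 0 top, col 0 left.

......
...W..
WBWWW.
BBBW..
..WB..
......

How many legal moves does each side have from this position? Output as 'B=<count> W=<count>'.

Answer: B=10 W=4

Derivation:
-- B to move --
(0,2): no bracket -> illegal
(0,3): flips 3 -> legal
(0,4): flips 2 -> legal
(1,0): flips 1 -> legal
(1,1): no bracket -> illegal
(1,2): flips 1 -> legal
(1,4): flips 1 -> legal
(1,5): no bracket -> illegal
(2,5): flips 3 -> legal
(3,4): flips 1 -> legal
(3,5): no bracket -> illegal
(4,1): flips 1 -> legal
(4,4): no bracket -> illegal
(5,1): no bracket -> illegal
(5,2): flips 1 -> legal
(5,3): flips 1 -> legal
B mobility = 10
-- W to move --
(1,0): no bracket -> illegal
(1,1): no bracket -> illegal
(1,2): no bracket -> illegal
(3,4): no bracket -> illegal
(4,0): flips 2 -> legal
(4,1): flips 1 -> legal
(4,4): flips 1 -> legal
(5,2): no bracket -> illegal
(5,3): flips 1 -> legal
(5,4): no bracket -> illegal
W mobility = 4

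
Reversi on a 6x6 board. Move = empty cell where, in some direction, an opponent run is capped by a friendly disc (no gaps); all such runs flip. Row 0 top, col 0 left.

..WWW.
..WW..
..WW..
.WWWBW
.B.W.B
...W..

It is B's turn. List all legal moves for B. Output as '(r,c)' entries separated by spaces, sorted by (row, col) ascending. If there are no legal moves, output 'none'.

Answer: (0,1) (1,4) (2,1) (2,5) (3,0) (5,2)

Derivation:
(0,1): flips 2 -> legal
(0,5): no bracket -> illegal
(1,1): no bracket -> illegal
(1,4): flips 2 -> legal
(1,5): no bracket -> illegal
(2,0): no bracket -> illegal
(2,1): flips 1 -> legal
(2,4): no bracket -> illegal
(2,5): flips 1 -> legal
(3,0): flips 3 -> legal
(4,0): no bracket -> illegal
(4,2): no bracket -> illegal
(4,4): no bracket -> illegal
(5,2): flips 1 -> legal
(5,4): no bracket -> illegal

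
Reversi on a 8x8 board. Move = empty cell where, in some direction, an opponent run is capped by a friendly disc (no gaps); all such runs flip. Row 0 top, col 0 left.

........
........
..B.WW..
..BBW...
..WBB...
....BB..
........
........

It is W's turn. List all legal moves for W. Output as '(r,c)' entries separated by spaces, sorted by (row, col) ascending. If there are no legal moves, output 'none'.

(1,1): no bracket -> illegal
(1,2): flips 2 -> legal
(1,3): no bracket -> illegal
(2,1): no bracket -> illegal
(2,3): no bracket -> illegal
(3,1): flips 2 -> legal
(3,5): no bracket -> illegal
(4,1): no bracket -> illegal
(4,5): flips 2 -> legal
(4,6): no bracket -> illegal
(5,2): flips 1 -> legal
(5,3): no bracket -> illegal
(5,6): no bracket -> illegal
(6,3): no bracket -> illegal
(6,4): flips 2 -> legal
(6,5): no bracket -> illegal
(6,6): no bracket -> illegal

Answer: (1,2) (3,1) (4,5) (5,2) (6,4)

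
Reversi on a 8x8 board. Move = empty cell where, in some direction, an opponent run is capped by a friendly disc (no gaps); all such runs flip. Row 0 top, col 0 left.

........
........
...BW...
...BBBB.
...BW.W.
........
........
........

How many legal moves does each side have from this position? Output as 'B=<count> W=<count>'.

Answer: B=10 W=3

Derivation:
-- B to move --
(1,3): flips 1 -> legal
(1,4): flips 1 -> legal
(1,5): flips 1 -> legal
(2,5): flips 1 -> legal
(3,7): no bracket -> illegal
(4,5): flips 1 -> legal
(4,7): no bracket -> illegal
(5,3): flips 1 -> legal
(5,4): flips 1 -> legal
(5,5): flips 1 -> legal
(5,6): flips 1 -> legal
(5,7): flips 1 -> legal
B mobility = 10
-- W to move --
(1,2): no bracket -> illegal
(1,3): no bracket -> illegal
(1,4): no bracket -> illegal
(2,2): flips 2 -> legal
(2,5): no bracket -> illegal
(2,6): flips 2 -> legal
(2,7): no bracket -> illegal
(3,2): no bracket -> illegal
(3,7): no bracket -> illegal
(4,2): flips 2 -> legal
(4,5): no bracket -> illegal
(4,7): no bracket -> illegal
(5,2): no bracket -> illegal
(5,3): no bracket -> illegal
(5,4): no bracket -> illegal
W mobility = 3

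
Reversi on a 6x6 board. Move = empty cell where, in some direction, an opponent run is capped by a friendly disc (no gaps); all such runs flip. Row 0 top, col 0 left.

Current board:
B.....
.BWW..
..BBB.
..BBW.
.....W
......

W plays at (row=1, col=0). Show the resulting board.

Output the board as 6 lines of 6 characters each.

Answer: B.....
WWWW..
..BBB.
..BBW.
.....W
......

Derivation:
Place W at (1,0); scan 8 dirs for brackets.
Dir NW: edge -> no flip
Dir N: opp run (0,0), next=edge -> no flip
Dir NE: first cell '.' (not opp) -> no flip
Dir W: edge -> no flip
Dir E: opp run (1,1) capped by W -> flip
Dir SW: edge -> no flip
Dir S: first cell '.' (not opp) -> no flip
Dir SE: first cell '.' (not opp) -> no flip
All flips: (1,1)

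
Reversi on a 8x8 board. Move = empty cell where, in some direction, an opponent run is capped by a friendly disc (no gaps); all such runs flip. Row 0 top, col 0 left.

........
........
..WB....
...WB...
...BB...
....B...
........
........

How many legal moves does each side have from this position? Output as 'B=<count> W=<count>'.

-- B to move --
(1,1): flips 2 -> legal
(1,2): no bracket -> illegal
(1,3): no bracket -> illegal
(2,1): flips 1 -> legal
(2,4): no bracket -> illegal
(3,1): no bracket -> illegal
(3,2): flips 1 -> legal
(4,2): no bracket -> illegal
B mobility = 3
-- W to move --
(1,2): no bracket -> illegal
(1,3): flips 1 -> legal
(1,4): no bracket -> illegal
(2,4): flips 1 -> legal
(2,5): no bracket -> illegal
(3,2): no bracket -> illegal
(3,5): flips 1 -> legal
(4,2): no bracket -> illegal
(4,5): no bracket -> illegal
(5,2): no bracket -> illegal
(5,3): flips 1 -> legal
(5,5): flips 1 -> legal
(6,3): no bracket -> illegal
(6,4): no bracket -> illegal
(6,5): no bracket -> illegal
W mobility = 5

Answer: B=3 W=5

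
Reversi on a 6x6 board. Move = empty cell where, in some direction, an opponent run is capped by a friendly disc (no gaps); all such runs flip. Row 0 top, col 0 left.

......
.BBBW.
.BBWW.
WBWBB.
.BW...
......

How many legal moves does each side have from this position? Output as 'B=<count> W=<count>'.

-- B to move --
(0,3): no bracket -> illegal
(0,4): flips 2 -> legal
(0,5): flips 3 -> legal
(1,5): flips 2 -> legal
(2,0): no bracket -> illegal
(2,5): flips 2 -> legal
(3,5): flips 1 -> legal
(4,0): no bracket -> illegal
(4,3): flips 2 -> legal
(5,1): flips 1 -> legal
(5,2): flips 2 -> legal
(5,3): flips 1 -> legal
B mobility = 9
-- W to move --
(0,0): no bracket -> illegal
(0,1): flips 1 -> legal
(0,2): flips 3 -> legal
(0,3): flips 3 -> legal
(0,4): no bracket -> illegal
(1,0): flips 4 -> legal
(2,0): flips 3 -> legal
(2,5): no bracket -> illegal
(3,5): flips 2 -> legal
(4,0): flips 1 -> legal
(4,3): flips 1 -> legal
(4,4): flips 1 -> legal
(4,5): flips 1 -> legal
(5,0): flips 1 -> legal
(5,1): no bracket -> illegal
(5,2): flips 1 -> legal
W mobility = 12

Answer: B=9 W=12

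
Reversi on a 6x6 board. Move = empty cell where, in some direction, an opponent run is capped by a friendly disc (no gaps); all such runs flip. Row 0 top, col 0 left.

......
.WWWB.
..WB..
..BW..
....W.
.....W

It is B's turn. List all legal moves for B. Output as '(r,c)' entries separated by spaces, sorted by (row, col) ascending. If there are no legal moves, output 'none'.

Answer: (0,1) (0,2) (0,3) (1,0) (2,1) (3,4) (4,3)

Derivation:
(0,0): no bracket -> illegal
(0,1): flips 1 -> legal
(0,2): flips 2 -> legal
(0,3): flips 1 -> legal
(0,4): no bracket -> illegal
(1,0): flips 3 -> legal
(2,0): no bracket -> illegal
(2,1): flips 1 -> legal
(2,4): no bracket -> illegal
(3,1): no bracket -> illegal
(3,4): flips 1 -> legal
(3,5): no bracket -> illegal
(4,2): no bracket -> illegal
(4,3): flips 1 -> legal
(4,5): no bracket -> illegal
(5,3): no bracket -> illegal
(5,4): no bracket -> illegal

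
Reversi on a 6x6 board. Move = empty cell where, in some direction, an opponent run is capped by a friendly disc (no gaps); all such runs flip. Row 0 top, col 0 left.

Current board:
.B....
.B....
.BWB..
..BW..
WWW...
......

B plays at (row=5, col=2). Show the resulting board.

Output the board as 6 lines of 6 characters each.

Place B at (5,2); scan 8 dirs for brackets.
Dir NW: opp run (4,1), next='.' -> no flip
Dir N: opp run (4,2) capped by B -> flip
Dir NE: first cell '.' (not opp) -> no flip
Dir W: first cell '.' (not opp) -> no flip
Dir E: first cell '.' (not opp) -> no flip
Dir SW: edge -> no flip
Dir S: edge -> no flip
Dir SE: edge -> no flip
All flips: (4,2)

Answer: .B....
.B....
.BWB..
..BW..
WWB...
..B...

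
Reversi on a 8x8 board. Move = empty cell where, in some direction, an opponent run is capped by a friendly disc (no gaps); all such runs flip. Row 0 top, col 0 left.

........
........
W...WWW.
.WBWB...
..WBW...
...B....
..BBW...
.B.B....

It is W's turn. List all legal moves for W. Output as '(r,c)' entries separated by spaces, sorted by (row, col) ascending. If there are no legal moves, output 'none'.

(2,1): no bracket -> illegal
(2,2): flips 1 -> legal
(2,3): no bracket -> illegal
(3,5): flips 1 -> legal
(4,1): no bracket -> illegal
(4,5): no bracket -> illegal
(5,1): no bracket -> illegal
(5,2): flips 2 -> legal
(5,4): no bracket -> illegal
(6,0): no bracket -> illegal
(6,1): flips 2 -> legal
(7,0): no bracket -> illegal
(7,2): no bracket -> illegal
(7,4): no bracket -> illegal

Answer: (2,2) (3,5) (5,2) (6,1)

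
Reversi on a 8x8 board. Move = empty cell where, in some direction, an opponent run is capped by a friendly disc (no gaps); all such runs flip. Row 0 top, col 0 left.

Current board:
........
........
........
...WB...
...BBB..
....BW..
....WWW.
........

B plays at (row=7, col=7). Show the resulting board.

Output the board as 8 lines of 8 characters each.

Place B at (7,7); scan 8 dirs for brackets.
Dir NW: opp run (6,6) (5,5) capped by B -> flip
Dir N: first cell '.' (not opp) -> no flip
Dir NE: edge -> no flip
Dir W: first cell '.' (not opp) -> no flip
Dir E: edge -> no flip
Dir SW: edge -> no flip
Dir S: edge -> no flip
Dir SE: edge -> no flip
All flips: (5,5) (6,6)

Answer: ........
........
........
...WB...
...BBB..
....BB..
....WWB.
.......B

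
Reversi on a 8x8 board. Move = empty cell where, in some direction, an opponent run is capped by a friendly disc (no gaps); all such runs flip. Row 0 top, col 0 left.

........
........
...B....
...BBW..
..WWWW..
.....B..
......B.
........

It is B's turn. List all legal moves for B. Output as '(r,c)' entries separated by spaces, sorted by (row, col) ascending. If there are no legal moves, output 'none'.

(2,4): no bracket -> illegal
(2,5): flips 2 -> legal
(2,6): no bracket -> illegal
(3,1): no bracket -> illegal
(3,2): no bracket -> illegal
(3,6): flips 1 -> legal
(4,1): no bracket -> illegal
(4,6): no bracket -> illegal
(5,1): flips 1 -> legal
(5,2): flips 1 -> legal
(5,3): flips 1 -> legal
(5,4): flips 1 -> legal
(5,6): flips 1 -> legal

Answer: (2,5) (3,6) (5,1) (5,2) (5,3) (5,4) (5,6)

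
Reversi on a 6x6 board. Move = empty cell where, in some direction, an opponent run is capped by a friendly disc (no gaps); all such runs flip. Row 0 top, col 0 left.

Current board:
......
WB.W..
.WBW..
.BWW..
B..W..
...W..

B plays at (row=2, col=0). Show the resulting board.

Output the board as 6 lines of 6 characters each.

Place B at (2,0); scan 8 dirs for brackets.
Dir NW: edge -> no flip
Dir N: opp run (1,0), next='.' -> no flip
Dir NE: first cell 'B' (not opp) -> no flip
Dir W: edge -> no flip
Dir E: opp run (2,1) capped by B -> flip
Dir SW: edge -> no flip
Dir S: first cell '.' (not opp) -> no flip
Dir SE: first cell 'B' (not opp) -> no flip
All flips: (2,1)

Answer: ......
WB.W..
BBBW..
.BWW..
B..W..
...W..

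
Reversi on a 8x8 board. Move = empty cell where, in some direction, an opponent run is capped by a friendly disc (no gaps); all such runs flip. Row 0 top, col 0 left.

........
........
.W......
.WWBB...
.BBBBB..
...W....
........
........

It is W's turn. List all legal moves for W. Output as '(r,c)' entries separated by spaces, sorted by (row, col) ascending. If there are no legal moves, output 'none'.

(2,2): no bracket -> illegal
(2,3): flips 2 -> legal
(2,4): no bracket -> illegal
(2,5): no bracket -> illegal
(3,0): no bracket -> illegal
(3,5): flips 3 -> legal
(3,6): no bracket -> illegal
(4,0): no bracket -> illegal
(4,6): no bracket -> illegal
(5,0): flips 1 -> legal
(5,1): flips 1 -> legal
(5,2): flips 1 -> legal
(5,4): flips 1 -> legal
(5,5): no bracket -> illegal
(5,6): no bracket -> illegal

Answer: (2,3) (3,5) (5,0) (5,1) (5,2) (5,4)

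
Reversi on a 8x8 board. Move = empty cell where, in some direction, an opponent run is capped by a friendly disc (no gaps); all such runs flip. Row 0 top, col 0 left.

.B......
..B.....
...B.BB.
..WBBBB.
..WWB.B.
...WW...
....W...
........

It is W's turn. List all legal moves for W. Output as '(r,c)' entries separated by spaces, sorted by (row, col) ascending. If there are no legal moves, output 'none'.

Answer: (1,3) (1,4) (1,6) (1,7) (2,4) (3,7) (4,5)

Derivation:
(0,0): no bracket -> illegal
(0,2): no bracket -> illegal
(0,3): no bracket -> illegal
(1,0): no bracket -> illegal
(1,1): no bracket -> illegal
(1,3): flips 2 -> legal
(1,4): flips 1 -> legal
(1,5): no bracket -> illegal
(1,6): flips 2 -> legal
(1,7): flips 3 -> legal
(2,1): no bracket -> illegal
(2,2): no bracket -> illegal
(2,4): flips 3 -> legal
(2,7): no bracket -> illegal
(3,7): flips 4 -> legal
(4,5): flips 1 -> legal
(4,7): no bracket -> illegal
(5,5): no bracket -> illegal
(5,6): no bracket -> illegal
(5,7): no bracket -> illegal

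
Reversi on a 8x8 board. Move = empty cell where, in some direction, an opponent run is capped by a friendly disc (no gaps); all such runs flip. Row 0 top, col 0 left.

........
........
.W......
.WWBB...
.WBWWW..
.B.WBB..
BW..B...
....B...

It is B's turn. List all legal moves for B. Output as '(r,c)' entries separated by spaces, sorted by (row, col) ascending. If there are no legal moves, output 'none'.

(1,0): flips 3 -> legal
(1,1): flips 3 -> legal
(1,2): no bracket -> illegal
(2,0): flips 1 -> legal
(2,2): flips 1 -> legal
(2,3): no bracket -> illegal
(3,0): flips 2 -> legal
(3,5): flips 1 -> legal
(3,6): flips 1 -> legal
(4,0): flips 1 -> legal
(4,6): flips 3 -> legal
(5,0): no bracket -> illegal
(5,2): flips 2 -> legal
(5,6): flips 1 -> legal
(6,2): flips 1 -> legal
(6,3): flips 2 -> legal
(7,0): no bracket -> illegal
(7,1): flips 1 -> legal
(7,2): no bracket -> illegal

Answer: (1,0) (1,1) (2,0) (2,2) (3,0) (3,5) (3,6) (4,0) (4,6) (5,2) (5,6) (6,2) (6,3) (7,1)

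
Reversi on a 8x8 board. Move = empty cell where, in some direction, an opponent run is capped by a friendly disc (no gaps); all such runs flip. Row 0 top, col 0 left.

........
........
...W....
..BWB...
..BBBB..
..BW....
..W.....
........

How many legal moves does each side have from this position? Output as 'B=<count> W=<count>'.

Answer: B=10 W=7

Derivation:
-- B to move --
(1,2): flips 1 -> legal
(1,3): flips 2 -> legal
(1,4): flips 1 -> legal
(2,2): flips 1 -> legal
(2,4): flips 1 -> legal
(5,1): no bracket -> illegal
(5,4): flips 1 -> legal
(6,1): no bracket -> illegal
(6,3): flips 1 -> legal
(6,4): flips 1 -> legal
(7,1): flips 2 -> legal
(7,2): flips 1 -> legal
(7,3): no bracket -> illegal
B mobility = 10
-- W to move --
(2,1): no bracket -> illegal
(2,2): flips 3 -> legal
(2,4): no bracket -> illegal
(2,5): no bracket -> illegal
(3,1): flips 2 -> legal
(3,5): flips 2 -> legal
(3,6): no bracket -> illegal
(4,1): flips 1 -> legal
(4,6): no bracket -> illegal
(5,1): flips 2 -> legal
(5,4): no bracket -> illegal
(5,5): flips 1 -> legal
(5,6): flips 2 -> legal
(6,1): no bracket -> illegal
(6,3): no bracket -> illegal
W mobility = 7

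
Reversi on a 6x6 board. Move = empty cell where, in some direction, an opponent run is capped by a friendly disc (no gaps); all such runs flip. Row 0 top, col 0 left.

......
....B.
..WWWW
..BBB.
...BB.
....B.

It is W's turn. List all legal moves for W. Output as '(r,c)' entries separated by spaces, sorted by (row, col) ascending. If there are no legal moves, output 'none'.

(0,3): flips 1 -> legal
(0,4): flips 1 -> legal
(0,5): flips 1 -> legal
(1,3): no bracket -> illegal
(1,5): no bracket -> illegal
(2,1): no bracket -> illegal
(3,1): no bracket -> illegal
(3,5): no bracket -> illegal
(4,1): flips 1 -> legal
(4,2): flips 2 -> legal
(4,5): flips 1 -> legal
(5,2): flips 2 -> legal
(5,3): flips 2 -> legal
(5,5): flips 2 -> legal

Answer: (0,3) (0,4) (0,5) (4,1) (4,2) (4,5) (5,2) (5,3) (5,5)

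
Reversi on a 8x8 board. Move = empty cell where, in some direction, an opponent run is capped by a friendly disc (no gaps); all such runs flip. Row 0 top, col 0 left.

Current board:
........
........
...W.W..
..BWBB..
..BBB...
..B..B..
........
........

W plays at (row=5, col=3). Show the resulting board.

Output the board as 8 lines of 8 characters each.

Answer: ........
........
...W.W..
..BWBB..
..BWB...
..BW.B..
........
........

Derivation:
Place W at (5,3); scan 8 dirs for brackets.
Dir NW: opp run (4,2), next='.' -> no flip
Dir N: opp run (4,3) capped by W -> flip
Dir NE: opp run (4,4) (3,5), next='.' -> no flip
Dir W: opp run (5,2), next='.' -> no flip
Dir E: first cell '.' (not opp) -> no flip
Dir SW: first cell '.' (not opp) -> no flip
Dir S: first cell '.' (not opp) -> no flip
Dir SE: first cell '.' (not opp) -> no flip
All flips: (4,3)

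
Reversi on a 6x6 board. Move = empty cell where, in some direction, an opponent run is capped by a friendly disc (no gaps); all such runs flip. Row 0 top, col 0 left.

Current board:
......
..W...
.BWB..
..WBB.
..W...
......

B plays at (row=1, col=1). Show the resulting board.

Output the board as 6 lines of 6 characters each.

Answer: ......
.BW...
.BBB..
..WBB.
..W...
......

Derivation:
Place B at (1,1); scan 8 dirs for brackets.
Dir NW: first cell '.' (not opp) -> no flip
Dir N: first cell '.' (not opp) -> no flip
Dir NE: first cell '.' (not opp) -> no flip
Dir W: first cell '.' (not opp) -> no flip
Dir E: opp run (1,2), next='.' -> no flip
Dir SW: first cell '.' (not opp) -> no flip
Dir S: first cell 'B' (not opp) -> no flip
Dir SE: opp run (2,2) capped by B -> flip
All flips: (2,2)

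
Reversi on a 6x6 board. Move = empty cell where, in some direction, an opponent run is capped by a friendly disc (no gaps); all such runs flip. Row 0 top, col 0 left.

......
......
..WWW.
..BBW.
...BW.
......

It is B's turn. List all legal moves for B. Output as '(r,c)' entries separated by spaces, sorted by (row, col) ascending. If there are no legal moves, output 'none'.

(1,1): flips 1 -> legal
(1,2): flips 1 -> legal
(1,3): flips 1 -> legal
(1,4): flips 1 -> legal
(1,5): flips 1 -> legal
(2,1): no bracket -> illegal
(2,5): flips 1 -> legal
(3,1): no bracket -> illegal
(3,5): flips 1 -> legal
(4,5): flips 1 -> legal
(5,3): no bracket -> illegal
(5,4): no bracket -> illegal
(5,5): flips 1 -> legal

Answer: (1,1) (1,2) (1,3) (1,4) (1,5) (2,5) (3,5) (4,5) (5,5)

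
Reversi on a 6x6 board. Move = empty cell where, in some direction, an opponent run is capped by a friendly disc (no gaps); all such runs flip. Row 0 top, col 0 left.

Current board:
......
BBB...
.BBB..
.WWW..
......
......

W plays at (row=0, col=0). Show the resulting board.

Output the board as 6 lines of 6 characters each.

Place W at (0,0); scan 8 dirs for brackets.
Dir NW: edge -> no flip
Dir N: edge -> no flip
Dir NE: edge -> no flip
Dir W: edge -> no flip
Dir E: first cell '.' (not opp) -> no flip
Dir SW: edge -> no flip
Dir S: opp run (1,0), next='.' -> no flip
Dir SE: opp run (1,1) (2,2) capped by W -> flip
All flips: (1,1) (2,2)

Answer: W.....
BWB...
.BWB..
.WWW..
......
......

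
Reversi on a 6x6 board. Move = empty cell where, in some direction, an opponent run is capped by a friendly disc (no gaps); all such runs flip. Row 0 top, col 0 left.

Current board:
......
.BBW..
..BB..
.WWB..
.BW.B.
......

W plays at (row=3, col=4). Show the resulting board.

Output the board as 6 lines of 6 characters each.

Answer: ......
.BBW..
..BB..
.WWWW.
.BW.B.
......

Derivation:
Place W at (3,4); scan 8 dirs for brackets.
Dir NW: opp run (2,3) (1,2), next='.' -> no flip
Dir N: first cell '.' (not opp) -> no flip
Dir NE: first cell '.' (not opp) -> no flip
Dir W: opp run (3,3) capped by W -> flip
Dir E: first cell '.' (not opp) -> no flip
Dir SW: first cell '.' (not opp) -> no flip
Dir S: opp run (4,4), next='.' -> no flip
Dir SE: first cell '.' (not opp) -> no flip
All flips: (3,3)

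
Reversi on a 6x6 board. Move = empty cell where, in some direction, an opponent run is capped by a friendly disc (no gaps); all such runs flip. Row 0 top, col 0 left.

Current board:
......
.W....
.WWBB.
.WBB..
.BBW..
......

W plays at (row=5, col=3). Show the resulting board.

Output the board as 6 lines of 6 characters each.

Place W at (5,3); scan 8 dirs for brackets.
Dir NW: opp run (4,2) capped by W -> flip
Dir N: first cell 'W' (not opp) -> no flip
Dir NE: first cell '.' (not opp) -> no flip
Dir W: first cell '.' (not opp) -> no flip
Dir E: first cell '.' (not opp) -> no flip
Dir SW: edge -> no flip
Dir S: edge -> no flip
Dir SE: edge -> no flip
All flips: (4,2)

Answer: ......
.W....
.WWBB.
.WBB..
.BWW..
...W..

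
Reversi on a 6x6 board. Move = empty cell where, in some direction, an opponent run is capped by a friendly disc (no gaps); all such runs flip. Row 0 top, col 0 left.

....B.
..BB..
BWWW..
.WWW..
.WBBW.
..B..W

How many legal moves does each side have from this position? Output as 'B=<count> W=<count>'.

-- B to move --
(1,0): flips 2 -> legal
(1,1): no bracket -> illegal
(1,4): no bracket -> illegal
(2,4): flips 4 -> legal
(3,0): flips 2 -> legal
(3,4): flips 1 -> legal
(3,5): no bracket -> illegal
(4,0): flips 3 -> legal
(4,5): flips 1 -> legal
(5,0): no bracket -> illegal
(5,1): no bracket -> illegal
(5,3): no bracket -> illegal
(5,4): no bracket -> illegal
B mobility = 6
-- W to move --
(0,1): flips 1 -> legal
(0,2): flips 1 -> legal
(0,3): flips 2 -> legal
(0,5): no bracket -> illegal
(1,0): no bracket -> illegal
(1,1): no bracket -> illegal
(1,4): no bracket -> illegal
(1,5): no bracket -> illegal
(2,4): no bracket -> illegal
(3,0): no bracket -> illegal
(3,4): no bracket -> illegal
(5,1): flips 1 -> legal
(5,3): flips 2 -> legal
(5,4): flips 1 -> legal
W mobility = 6

Answer: B=6 W=6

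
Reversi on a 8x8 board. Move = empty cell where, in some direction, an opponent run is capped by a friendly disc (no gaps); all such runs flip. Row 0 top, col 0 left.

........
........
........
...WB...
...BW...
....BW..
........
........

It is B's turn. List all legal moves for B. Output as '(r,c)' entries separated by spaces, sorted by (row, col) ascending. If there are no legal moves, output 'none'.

(2,2): no bracket -> illegal
(2,3): flips 1 -> legal
(2,4): no bracket -> illegal
(3,2): flips 1 -> legal
(3,5): no bracket -> illegal
(4,2): no bracket -> illegal
(4,5): flips 1 -> legal
(4,6): no bracket -> illegal
(5,3): no bracket -> illegal
(5,6): flips 1 -> legal
(6,4): no bracket -> illegal
(6,5): no bracket -> illegal
(6,6): no bracket -> illegal

Answer: (2,3) (3,2) (4,5) (5,6)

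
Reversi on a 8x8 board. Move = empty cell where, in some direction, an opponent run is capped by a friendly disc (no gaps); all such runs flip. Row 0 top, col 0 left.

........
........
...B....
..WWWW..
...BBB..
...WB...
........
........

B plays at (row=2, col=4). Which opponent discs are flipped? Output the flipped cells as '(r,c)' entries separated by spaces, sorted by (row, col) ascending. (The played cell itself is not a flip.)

Dir NW: first cell '.' (not opp) -> no flip
Dir N: first cell '.' (not opp) -> no flip
Dir NE: first cell '.' (not opp) -> no flip
Dir W: first cell 'B' (not opp) -> no flip
Dir E: first cell '.' (not opp) -> no flip
Dir SW: opp run (3,3), next='.' -> no flip
Dir S: opp run (3,4) capped by B -> flip
Dir SE: opp run (3,5), next='.' -> no flip

Answer: (3,4)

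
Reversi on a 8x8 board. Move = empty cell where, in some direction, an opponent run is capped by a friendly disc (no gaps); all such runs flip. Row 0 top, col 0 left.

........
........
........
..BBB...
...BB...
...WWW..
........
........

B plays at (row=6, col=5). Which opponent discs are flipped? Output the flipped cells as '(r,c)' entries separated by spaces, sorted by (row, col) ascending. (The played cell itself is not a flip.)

Dir NW: opp run (5,4) capped by B -> flip
Dir N: opp run (5,5), next='.' -> no flip
Dir NE: first cell '.' (not opp) -> no flip
Dir W: first cell '.' (not opp) -> no flip
Dir E: first cell '.' (not opp) -> no flip
Dir SW: first cell '.' (not opp) -> no flip
Dir S: first cell '.' (not opp) -> no flip
Dir SE: first cell '.' (not opp) -> no flip

Answer: (5,4)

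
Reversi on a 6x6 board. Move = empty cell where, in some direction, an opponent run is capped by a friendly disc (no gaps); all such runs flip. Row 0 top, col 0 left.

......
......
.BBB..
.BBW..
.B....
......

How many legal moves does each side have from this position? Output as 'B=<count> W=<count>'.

-- B to move --
(2,4): no bracket -> illegal
(3,4): flips 1 -> legal
(4,2): no bracket -> illegal
(4,3): flips 1 -> legal
(4,4): flips 1 -> legal
B mobility = 3
-- W to move --
(1,0): no bracket -> illegal
(1,1): flips 1 -> legal
(1,2): no bracket -> illegal
(1,3): flips 1 -> legal
(1,4): no bracket -> illegal
(2,0): no bracket -> illegal
(2,4): no bracket -> illegal
(3,0): flips 2 -> legal
(3,4): no bracket -> illegal
(4,0): no bracket -> illegal
(4,2): no bracket -> illegal
(4,3): no bracket -> illegal
(5,0): no bracket -> illegal
(5,1): no bracket -> illegal
(5,2): no bracket -> illegal
W mobility = 3

Answer: B=3 W=3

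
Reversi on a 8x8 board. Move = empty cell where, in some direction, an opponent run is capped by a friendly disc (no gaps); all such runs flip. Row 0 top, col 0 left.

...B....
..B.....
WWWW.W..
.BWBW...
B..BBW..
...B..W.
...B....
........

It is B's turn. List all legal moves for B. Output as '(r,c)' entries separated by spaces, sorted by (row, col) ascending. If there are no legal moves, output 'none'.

(1,0): flips 2 -> legal
(1,1): flips 2 -> legal
(1,3): flips 2 -> legal
(1,4): no bracket -> illegal
(1,5): no bracket -> illegal
(1,6): flips 2 -> legal
(2,4): flips 1 -> legal
(2,6): no bracket -> illegal
(3,0): flips 1 -> legal
(3,5): flips 1 -> legal
(3,6): no bracket -> illegal
(4,1): no bracket -> illegal
(4,2): flips 2 -> legal
(4,6): flips 1 -> legal
(4,7): no bracket -> illegal
(5,4): no bracket -> illegal
(5,5): no bracket -> illegal
(5,7): no bracket -> illegal
(6,5): no bracket -> illegal
(6,6): no bracket -> illegal
(6,7): flips 4 -> legal

Answer: (1,0) (1,1) (1,3) (1,6) (2,4) (3,0) (3,5) (4,2) (4,6) (6,7)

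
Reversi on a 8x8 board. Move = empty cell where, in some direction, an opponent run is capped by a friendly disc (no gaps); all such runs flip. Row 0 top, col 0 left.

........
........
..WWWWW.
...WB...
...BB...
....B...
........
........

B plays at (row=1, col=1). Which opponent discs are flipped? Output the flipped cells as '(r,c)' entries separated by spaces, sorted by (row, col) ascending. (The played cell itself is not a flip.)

Answer: (2,2) (3,3)

Derivation:
Dir NW: first cell '.' (not opp) -> no flip
Dir N: first cell '.' (not opp) -> no flip
Dir NE: first cell '.' (not opp) -> no flip
Dir W: first cell '.' (not opp) -> no flip
Dir E: first cell '.' (not opp) -> no flip
Dir SW: first cell '.' (not opp) -> no flip
Dir S: first cell '.' (not opp) -> no flip
Dir SE: opp run (2,2) (3,3) capped by B -> flip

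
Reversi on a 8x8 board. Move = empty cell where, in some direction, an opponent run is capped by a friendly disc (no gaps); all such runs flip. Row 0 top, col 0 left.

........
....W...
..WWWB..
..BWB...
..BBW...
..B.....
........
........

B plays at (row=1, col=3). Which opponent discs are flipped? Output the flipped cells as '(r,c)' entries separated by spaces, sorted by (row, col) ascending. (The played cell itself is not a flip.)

Answer: (2,3) (3,3)

Derivation:
Dir NW: first cell '.' (not opp) -> no flip
Dir N: first cell '.' (not opp) -> no flip
Dir NE: first cell '.' (not opp) -> no flip
Dir W: first cell '.' (not opp) -> no flip
Dir E: opp run (1,4), next='.' -> no flip
Dir SW: opp run (2,2), next='.' -> no flip
Dir S: opp run (2,3) (3,3) capped by B -> flip
Dir SE: opp run (2,4), next='.' -> no flip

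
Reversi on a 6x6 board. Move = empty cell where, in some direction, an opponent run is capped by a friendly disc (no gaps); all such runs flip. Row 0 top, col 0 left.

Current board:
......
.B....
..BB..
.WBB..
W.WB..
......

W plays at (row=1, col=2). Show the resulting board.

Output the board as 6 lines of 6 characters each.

Place W at (1,2); scan 8 dirs for brackets.
Dir NW: first cell '.' (not opp) -> no flip
Dir N: first cell '.' (not opp) -> no flip
Dir NE: first cell '.' (not opp) -> no flip
Dir W: opp run (1,1), next='.' -> no flip
Dir E: first cell '.' (not opp) -> no flip
Dir SW: first cell '.' (not opp) -> no flip
Dir S: opp run (2,2) (3,2) capped by W -> flip
Dir SE: opp run (2,3), next='.' -> no flip
All flips: (2,2) (3,2)

Answer: ......
.BW...
..WB..
.WWB..
W.WB..
......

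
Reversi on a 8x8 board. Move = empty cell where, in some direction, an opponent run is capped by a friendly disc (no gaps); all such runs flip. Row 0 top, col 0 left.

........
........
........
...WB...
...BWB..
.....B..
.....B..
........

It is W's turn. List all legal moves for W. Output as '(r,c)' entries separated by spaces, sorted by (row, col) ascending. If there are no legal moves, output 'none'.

(2,3): no bracket -> illegal
(2,4): flips 1 -> legal
(2,5): no bracket -> illegal
(3,2): no bracket -> illegal
(3,5): flips 1 -> legal
(3,6): no bracket -> illegal
(4,2): flips 1 -> legal
(4,6): flips 1 -> legal
(5,2): no bracket -> illegal
(5,3): flips 1 -> legal
(5,4): no bracket -> illegal
(5,6): no bracket -> illegal
(6,4): no bracket -> illegal
(6,6): flips 1 -> legal
(7,4): no bracket -> illegal
(7,5): no bracket -> illegal
(7,6): no bracket -> illegal

Answer: (2,4) (3,5) (4,2) (4,6) (5,3) (6,6)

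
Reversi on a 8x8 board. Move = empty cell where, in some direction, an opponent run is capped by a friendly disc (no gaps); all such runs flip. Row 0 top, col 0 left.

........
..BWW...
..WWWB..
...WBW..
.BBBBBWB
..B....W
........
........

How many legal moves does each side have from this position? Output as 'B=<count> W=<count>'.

-- B to move --
(0,2): no bracket -> illegal
(0,3): flips 4 -> legal
(0,4): flips 2 -> legal
(0,5): no bracket -> illegal
(1,1): flips 2 -> legal
(1,5): flips 4 -> legal
(2,1): flips 3 -> legal
(2,6): flips 1 -> legal
(3,1): no bracket -> illegal
(3,2): flips 2 -> legal
(3,6): flips 1 -> legal
(3,7): no bracket -> illegal
(5,5): no bracket -> illegal
(5,6): no bracket -> illegal
(6,6): no bracket -> illegal
(6,7): flips 1 -> legal
B mobility = 9
-- W to move --
(0,1): flips 1 -> legal
(0,2): flips 1 -> legal
(0,3): no bracket -> illegal
(1,1): flips 1 -> legal
(1,5): flips 1 -> legal
(1,6): no bracket -> illegal
(2,1): no bracket -> illegal
(2,6): flips 1 -> legal
(3,0): no bracket -> illegal
(3,1): no bracket -> illegal
(3,2): no bracket -> illegal
(3,6): flips 1 -> legal
(3,7): flips 1 -> legal
(4,0): flips 5 -> legal
(5,0): no bracket -> illegal
(5,1): flips 1 -> legal
(5,3): flips 2 -> legal
(5,4): flips 2 -> legal
(5,5): flips 2 -> legal
(5,6): flips 2 -> legal
(6,1): no bracket -> illegal
(6,2): no bracket -> illegal
(6,3): no bracket -> illegal
W mobility = 13

Answer: B=9 W=13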